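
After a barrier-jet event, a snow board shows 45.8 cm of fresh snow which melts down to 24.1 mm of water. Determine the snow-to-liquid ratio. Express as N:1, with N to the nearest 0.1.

Ratio = snow depth / SWE = 458 mm / 24.1 mm = 19.0, i.e. 19.0:1.

ratio ≈ 19.0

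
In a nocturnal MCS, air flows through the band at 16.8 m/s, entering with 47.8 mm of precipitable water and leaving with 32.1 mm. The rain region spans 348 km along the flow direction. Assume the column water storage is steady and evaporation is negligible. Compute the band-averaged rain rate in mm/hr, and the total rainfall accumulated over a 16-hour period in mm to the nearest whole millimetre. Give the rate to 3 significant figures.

Column moisture flux per unit crosswind length is F = V × PW.
Inflow: F_in = 16.8 × 47.8 = 803.04 mm·m/s
Outflow: F_out = 16.8 × 32.1 = 539.28 mm·m/s
Steady-state rate R = (F_in − F_out)/L = (803.04 − 539.28) / 348000 m = 7.579e-04 mm/s.
R = 7.579e-04 × 3600 = 2.73 mm/hr.
Over 16 h: total = 2.73 × 16 = 43.68 ≈ 44 mm.

R ≈ 2.73 mm/hr; total ≈ 44 mm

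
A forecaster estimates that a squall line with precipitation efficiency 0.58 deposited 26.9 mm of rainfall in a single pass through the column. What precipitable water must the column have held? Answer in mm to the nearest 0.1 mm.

PW = rainfall / ε = 26.9 / 0.58 = 46.4 mm.

PW ≈ 46.4 mm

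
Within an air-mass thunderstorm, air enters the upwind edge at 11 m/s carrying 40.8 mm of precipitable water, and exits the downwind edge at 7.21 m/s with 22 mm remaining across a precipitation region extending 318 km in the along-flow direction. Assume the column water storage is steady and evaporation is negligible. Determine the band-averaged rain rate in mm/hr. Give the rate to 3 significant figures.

R ≈ 3.29 mm/hr

Column moisture flux per unit crosswind length is F = V × PW.
Inflow: F_in = 11 × 40.8 = 448.8 mm·m/s
Outflow: F_out = 7.21 × 22 = 158.62 mm·m/s
Steady-state rate R = (F_in − F_out)/L = (448.8 − 158.62) / 318000 m = 9.125e-04 mm/s.
R = 9.125e-04 × 3600 = 3.29 mm/hr.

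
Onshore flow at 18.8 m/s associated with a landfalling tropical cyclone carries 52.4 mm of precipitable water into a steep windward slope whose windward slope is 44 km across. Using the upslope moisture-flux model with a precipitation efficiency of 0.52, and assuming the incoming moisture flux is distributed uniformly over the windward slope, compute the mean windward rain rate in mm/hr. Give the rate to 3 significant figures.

R ≈ 41.9 mm/hr

Incoming column moisture flux per unit ridge length: F = V × PW = 18.8 × 52.4 = 985.12 mm·m/s.
Spread over the 44 km slope with efficiency ε = 0.52: R = ε·F/W = 0.52 × 985.12 / 44000 m = 1.164e-02 mm/s.
R = 1.164e-02 × 3600 = 41.9 mm/hr.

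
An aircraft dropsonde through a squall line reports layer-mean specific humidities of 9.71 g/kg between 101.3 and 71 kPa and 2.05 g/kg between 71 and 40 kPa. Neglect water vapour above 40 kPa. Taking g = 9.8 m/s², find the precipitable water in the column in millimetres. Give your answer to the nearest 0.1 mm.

PW ≈ 36.5 mm

Precipitable water is the column-integrated vapour mass per unit area: PW = (1/g) Σ q̄ Δp, with q in kg/kg and Δp in Pa (1 kg/m² of water = 1 mm).
Layer 101.3–71 kPa: Δp = 303 hPa = 30300 Pa, q̄ = 0.00971 kg/kg → 0.00971 × 30300 / 9.8 = 30.02 mm
Layer 71–40 kPa: Δp = 310 hPa = 31000 Pa, q̄ = 0.00205 kg/kg → 0.00205 × 31000 / 9.8 = 6.48 mm
PW = 30.02 + 6.48 = 36.50 ≈ 36.5 mm.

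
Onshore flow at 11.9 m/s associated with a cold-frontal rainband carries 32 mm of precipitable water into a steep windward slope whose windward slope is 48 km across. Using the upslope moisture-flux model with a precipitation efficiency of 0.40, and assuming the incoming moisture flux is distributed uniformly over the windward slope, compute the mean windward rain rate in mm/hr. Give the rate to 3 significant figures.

Incoming column moisture flux per unit ridge length: F = V × PW = 11.9 × 32 = 380.8 mm·m/s.
Spread over the 48 km slope with efficiency ε = 0.40: R = ε·F/W = 0.40 × 380.8 / 48000 m = 3.173e-03 mm/s.
R = 3.173e-03 × 3600 = 11.4 mm/hr.

R ≈ 11.4 mm/hr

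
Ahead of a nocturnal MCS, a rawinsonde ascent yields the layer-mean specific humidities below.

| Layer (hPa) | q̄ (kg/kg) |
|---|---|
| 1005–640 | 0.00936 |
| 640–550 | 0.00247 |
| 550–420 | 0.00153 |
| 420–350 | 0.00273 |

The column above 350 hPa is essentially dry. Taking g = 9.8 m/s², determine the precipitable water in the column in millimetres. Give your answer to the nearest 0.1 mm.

PW ≈ 41.1 mm

Precipitable water is the column-integrated vapour mass per unit area: PW = (1/g) Σ q̄ Δp, with q in kg/kg and Δp in Pa (1 kg/m² of water = 1 mm).
Layer 1005–640 hPa: Δp = 365 hPa = 36500 Pa, q̄ = 0.00936 kg/kg → 0.00936 × 36500 / 9.8 = 34.86 mm
Layer 640–550 hPa: Δp = 90 hPa = 9000 Pa, q̄ = 0.00247 kg/kg → 0.00247 × 9000 / 9.8 = 2.27 mm
Layer 550–420 hPa: Δp = 130 hPa = 13000 Pa, q̄ = 0.00153 kg/kg → 0.00153 × 13000 / 9.8 = 2.03 mm
Layer 420–350 hPa: Δp = 70 hPa = 7000 Pa, q̄ = 0.00273 kg/kg → 0.00273 × 7000 / 9.8 = 1.95 mm
PW = 34.86 + 2.27 + 2.03 + 1.95 = 41.11 ≈ 41.1 mm.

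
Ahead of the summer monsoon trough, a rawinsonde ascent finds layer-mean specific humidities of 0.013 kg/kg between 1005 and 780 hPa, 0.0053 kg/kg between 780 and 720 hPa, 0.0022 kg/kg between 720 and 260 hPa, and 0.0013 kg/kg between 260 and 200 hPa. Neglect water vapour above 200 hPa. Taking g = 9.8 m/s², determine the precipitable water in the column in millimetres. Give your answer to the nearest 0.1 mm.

Precipitable water is the column-integrated vapour mass per unit area: PW = (1/g) Σ q̄ Δp, with q in kg/kg and Δp in Pa (1 kg/m² of water = 1 mm).
Layer 1005–780 hPa: Δp = 225 hPa = 22500 Pa, q̄ = 0.013 kg/kg → 0.013 × 22500 / 9.8 = 29.85 mm
Layer 780–720 hPa: Δp = 60 hPa = 6000 Pa, q̄ = 0.0053 kg/kg → 0.0053 × 6000 / 9.8 = 3.24 mm
Layer 720–260 hPa: Δp = 460 hPa = 46000 Pa, q̄ = 0.0022 kg/kg → 0.0022 × 46000 / 9.8 = 10.33 mm
Layer 260–200 hPa: Δp = 60 hPa = 6000 Pa, q̄ = 0.0013 kg/kg → 0.0013 × 6000 / 9.8 = 0.80 mm
PW = 29.85 + 3.24 + 10.33 + 0.80 = 44.22 ≈ 44.2 mm.

PW ≈ 44.2 mm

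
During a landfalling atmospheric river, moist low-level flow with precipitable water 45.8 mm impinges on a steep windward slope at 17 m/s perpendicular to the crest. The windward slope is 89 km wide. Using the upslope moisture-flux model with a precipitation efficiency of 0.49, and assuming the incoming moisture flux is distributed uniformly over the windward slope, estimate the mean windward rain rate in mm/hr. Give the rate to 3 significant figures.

Incoming column moisture flux per unit ridge length: F = V × PW = 17 × 45.8 = 778.6 mm·m/s.
Spread over the 89 km slope with efficiency ε = 0.49: R = ε·F/W = 0.49 × 778.6 / 89000 m = 4.287e-03 mm/s.
R = 4.287e-03 × 3600 = 15.4 mm/hr.

R ≈ 15.4 mm/hr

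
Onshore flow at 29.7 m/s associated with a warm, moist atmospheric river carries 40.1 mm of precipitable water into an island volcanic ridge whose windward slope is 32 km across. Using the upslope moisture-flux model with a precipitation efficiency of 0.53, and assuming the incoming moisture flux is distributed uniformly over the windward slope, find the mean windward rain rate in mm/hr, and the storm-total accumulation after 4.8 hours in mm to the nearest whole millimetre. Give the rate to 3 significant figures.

R ≈ 71.0 mm/hr; total ≈ 341 mm

Incoming column moisture flux per unit ridge length: F = V × PW = 29.7 × 40.1 = 1190.97 mm·m/s.
Spread over the 32 km slope with efficiency ε = 0.53: R = ε·F/W = 0.53 × 1190.97 / 32000 m = 1.973e-02 mm/s.
R = 1.973e-02 × 3600 = 71.0 mm/hr.
Over 4.8 h: total = 71.0 × 4.8 = 340.8 ≈ 341 mm.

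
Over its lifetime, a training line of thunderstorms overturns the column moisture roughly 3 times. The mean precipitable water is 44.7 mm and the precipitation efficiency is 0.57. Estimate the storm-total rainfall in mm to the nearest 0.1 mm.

Each cycle deposits ε × PW = 0.57 × 44.7 = 25.479 mm.
Over 3 cycles: 3 × 25.479 = 76.4 mm.

rainfall ≈ 76.4 mm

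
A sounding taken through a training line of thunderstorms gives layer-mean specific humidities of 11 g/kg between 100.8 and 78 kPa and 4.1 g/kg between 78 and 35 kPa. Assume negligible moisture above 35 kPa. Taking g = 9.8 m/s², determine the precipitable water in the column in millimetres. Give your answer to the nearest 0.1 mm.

Precipitable water is the column-integrated vapour mass per unit area: PW = (1/g) Σ q̄ Δp, with q in kg/kg and Δp in Pa (1 kg/m² of water = 1 mm).
Layer 100.8–78 kPa: Δp = 228 hPa = 22800 Pa, q̄ = 0.011 kg/kg → 0.011 × 22800 / 9.8 = 25.59 mm
Layer 78–35 kPa: Δp = 430 hPa = 43000 Pa, q̄ = 0.0041 kg/kg → 0.0041 × 43000 / 9.8 = 17.99 mm
PW = 25.59 + 17.99 = 43.58 ≈ 43.6 mm.

PW ≈ 43.6 mm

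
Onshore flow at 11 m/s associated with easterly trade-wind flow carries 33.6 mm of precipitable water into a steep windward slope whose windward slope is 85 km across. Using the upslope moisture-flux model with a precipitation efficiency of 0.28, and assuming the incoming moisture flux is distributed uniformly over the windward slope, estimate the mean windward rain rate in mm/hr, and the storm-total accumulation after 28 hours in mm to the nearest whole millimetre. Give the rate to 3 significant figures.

R ≈ 4.38 mm/hr; total ≈ 123 mm

Incoming column moisture flux per unit ridge length: F = V × PW = 11 × 33.6 = 369.6 mm·m/s.
Spread over the 85 km slope with efficiency ε = 0.28: R = ε·F/W = 0.28 × 369.6 / 85000 m = 1.218e-03 mm/s.
R = 1.218e-03 × 3600 = 4.38 mm/hr.
Over 28 h: total = 4.38 × 28 = 122.64 ≈ 123 mm.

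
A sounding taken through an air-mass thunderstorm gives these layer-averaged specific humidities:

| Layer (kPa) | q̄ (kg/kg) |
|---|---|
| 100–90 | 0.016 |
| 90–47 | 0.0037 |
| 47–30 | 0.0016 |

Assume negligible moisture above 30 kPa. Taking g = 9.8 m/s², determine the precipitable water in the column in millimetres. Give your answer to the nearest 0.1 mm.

Precipitable water is the column-integrated vapour mass per unit area: PW = (1/g) Σ q̄ Δp, with q in kg/kg and Δp in Pa (1 kg/m² of water = 1 mm).
Layer 100–90 kPa: Δp = 100 hPa = 10000 Pa, q̄ = 0.016 kg/kg → 0.016 × 10000 / 9.8 = 16.33 mm
Layer 90–47 kPa: Δp = 430 hPa = 43000 Pa, q̄ = 0.0037 kg/kg → 0.0037 × 43000 / 9.8 = 16.23 mm
Layer 47–30 kPa: Δp = 170 hPa = 17000 Pa, q̄ = 0.0016 kg/kg → 0.0016 × 17000 / 9.8 = 2.78 mm
PW = 16.33 + 16.23 + 2.78 = 35.34 ≈ 35.3 mm.

PW ≈ 35.3 mm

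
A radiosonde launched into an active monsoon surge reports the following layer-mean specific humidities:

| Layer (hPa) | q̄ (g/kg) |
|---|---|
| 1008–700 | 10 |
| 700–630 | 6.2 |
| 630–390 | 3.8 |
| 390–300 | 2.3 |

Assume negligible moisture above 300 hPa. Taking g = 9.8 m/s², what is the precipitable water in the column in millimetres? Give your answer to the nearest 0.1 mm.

Precipitable water is the column-integrated vapour mass per unit area: PW = (1/g) Σ q̄ Δp, with q in kg/kg and Δp in Pa (1 kg/m² of water = 1 mm).
Layer 1008–700 hPa: Δp = 308 hPa = 30800 Pa, q̄ = 0.01 kg/kg → 0.01 × 30800 / 9.8 = 31.43 mm
Layer 700–630 hPa: Δp = 70 hPa = 7000 Pa, q̄ = 0.0062 kg/kg → 0.0062 × 7000 / 9.8 = 4.43 mm
Layer 630–390 hPa: Δp = 240 hPa = 24000 Pa, q̄ = 0.0038 kg/kg → 0.0038 × 24000 / 9.8 = 9.31 mm
Layer 390–300 hPa: Δp = 90 hPa = 9000 Pa, q̄ = 0.0023 kg/kg → 0.0023 × 9000 / 9.8 = 2.11 mm
PW = 31.43 + 4.43 + 9.31 + 2.11 = 47.28 ≈ 47.3 mm.

PW ≈ 47.3 mm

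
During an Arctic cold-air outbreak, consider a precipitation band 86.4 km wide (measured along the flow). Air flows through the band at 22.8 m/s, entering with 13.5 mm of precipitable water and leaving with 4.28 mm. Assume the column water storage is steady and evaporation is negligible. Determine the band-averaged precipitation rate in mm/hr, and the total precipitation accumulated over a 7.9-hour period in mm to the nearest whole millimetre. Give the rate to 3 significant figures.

R ≈ 8.76 mm/hr; total ≈ 69 mm

Column moisture flux per unit crosswind length is F = V × PW.
Inflow: F_in = 22.8 × 13.5 = 307.8 mm·m/s
Outflow: F_out = 22.8 × 4.28 = 97.584 mm·m/s
Steady-state rate R = (F_in − F_out)/L = (307.8 − 97.584) / 86400 m = 2.433e-03 mm/s.
R = 2.433e-03 × 3600 = 8.76 mm/hr.
Over 7.9 h: total = 8.76 × 7.9 = 69.204 ≈ 69 mm.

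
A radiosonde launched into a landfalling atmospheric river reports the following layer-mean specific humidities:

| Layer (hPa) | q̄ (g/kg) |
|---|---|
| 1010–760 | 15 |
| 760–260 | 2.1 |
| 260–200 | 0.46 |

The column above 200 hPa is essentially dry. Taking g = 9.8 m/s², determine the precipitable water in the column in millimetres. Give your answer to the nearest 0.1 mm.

PW ≈ 49.3 mm

Precipitable water is the column-integrated vapour mass per unit area: PW = (1/g) Σ q̄ Δp, with q in kg/kg and Δp in Pa (1 kg/m² of water = 1 mm).
Layer 1010–760 hPa: Δp = 250 hPa = 25000 Pa, q̄ = 0.015 kg/kg → 0.015 × 25000 / 9.8 = 38.27 mm
Layer 760–260 hPa: Δp = 500 hPa = 50000 Pa, q̄ = 0.0021 kg/kg → 0.0021 × 50000 / 9.8 = 10.71 mm
Layer 260–200 hPa: Δp = 60 hPa = 6000 Pa, q̄ = 0.00046 kg/kg → 0.00046 × 6000 / 9.8 = 0.28 mm
PW = 38.27 + 10.71 + 0.28 = 49.26 ≈ 49.3 mm.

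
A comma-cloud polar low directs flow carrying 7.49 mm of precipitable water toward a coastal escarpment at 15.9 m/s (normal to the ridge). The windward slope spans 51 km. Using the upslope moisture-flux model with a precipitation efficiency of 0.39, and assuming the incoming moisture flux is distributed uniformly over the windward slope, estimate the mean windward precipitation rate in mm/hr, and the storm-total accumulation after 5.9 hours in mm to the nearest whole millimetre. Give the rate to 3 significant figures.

R ≈ 3.28 mm/hr; total ≈ 19 mm

Incoming column moisture flux per unit ridge length: F = V × PW = 15.9 × 7.49 = 119.091 mm·m/s.
Spread over the 51 km slope with efficiency ε = 0.39: R = ε·F/W = 0.39 × 119.091 / 51000 m = 9.107e-04 mm/s.
R = 9.107e-04 × 3600 = 3.28 mm/hr.
Over 5.9 h: total = 3.28 × 5.9 = 19.352 ≈ 19 mm.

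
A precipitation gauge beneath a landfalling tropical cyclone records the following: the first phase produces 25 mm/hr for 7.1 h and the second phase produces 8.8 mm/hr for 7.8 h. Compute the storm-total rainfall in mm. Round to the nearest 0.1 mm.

total ≈ 246.1 mm

Total = Σ Rᵢ Δtᵢ = 25 × 7.1 + 8.8 × 7.8
      = 177.5 + 68.64 = 246.1 mm.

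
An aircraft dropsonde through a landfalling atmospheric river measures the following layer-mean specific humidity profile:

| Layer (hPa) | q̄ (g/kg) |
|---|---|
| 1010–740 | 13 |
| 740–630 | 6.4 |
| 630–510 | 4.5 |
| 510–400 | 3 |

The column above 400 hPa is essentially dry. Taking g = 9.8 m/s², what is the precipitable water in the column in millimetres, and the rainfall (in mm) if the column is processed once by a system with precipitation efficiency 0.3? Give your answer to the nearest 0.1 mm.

PW ≈ 51.9 mm; rainfall ≈ 15.6 mm

Precipitable water is the column-integrated vapour mass per unit area: PW = (1/g) Σ q̄ Δp, with q in kg/kg and Δp in Pa (1 kg/m² of water = 1 mm).
Layer 1010–740 hPa: Δp = 270 hPa = 27000 Pa, q̄ = 0.013 kg/kg → 0.013 × 27000 / 9.8 = 35.82 mm
Layer 740–630 hPa: Δp = 110 hPa = 11000 Pa, q̄ = 0.0064 kg/kg → 0.0064 × 11000 / 9.8 = 7.18 mm
Layer 630–510 hPa: Δp = 120 hPa = 12000 Pa, q̄ = 0.0045 kg/kg → 0.0045 × 12000 / 9.8 = 5.51 mm
Layer 510–400 hPa: Δp = 110 hPa = 11000 Pa, q̄ = 0.003 kg/kg → 0.003 × 11000 / 9.8 = 3.37 mm
PW = 35.82 + 7.18 + 5.51 + 3.37 = 51.88 ≈ 51.9 mm.
Rainfall = ε × PW = 0.3 × 51.9 = 15.6 mm.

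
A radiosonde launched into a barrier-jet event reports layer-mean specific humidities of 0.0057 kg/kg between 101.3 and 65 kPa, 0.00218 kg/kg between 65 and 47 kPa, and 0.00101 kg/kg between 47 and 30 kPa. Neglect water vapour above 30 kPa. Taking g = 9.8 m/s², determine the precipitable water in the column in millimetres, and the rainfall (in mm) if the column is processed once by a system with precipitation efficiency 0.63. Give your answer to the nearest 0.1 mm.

Precipitable water is the column-integrated vapour mass per unit area: PW = (1/g) Σ q̄ Δp, with q in kg/kg and Δp in Pa (1 kg/m² of water = 1 mm).
Layer 101.3–65 kPa: Δp = 363 hPa = 36300 Pa, q̄ = 0.0057 kg/kg → 0.0057 × 36300 / 9.8 = 21.11 mm
Layer 65–47 kPa: Δp = 180 hPa = 18000 Pa, q̄ = 0.00218 kg/kg → 0.00218 × 18000 / 9.8 = 4.00 mm
Layer 47–30 kPa: Δp = 170 hPa = 17000 Pa, q̄ = 0.00101 kg/kg → 0.00101 × 17000 / 9.8 = 1.75 mm
PW = 21.11 + 4.00 + 1.75 = 26.86 ≈ 26.9 mm.
Rainfall = ε × PW = 0.63 × 26.9 = 16.9 mm.

PW ≈ 26.9 mm; rainfall ≈ 16.9 mm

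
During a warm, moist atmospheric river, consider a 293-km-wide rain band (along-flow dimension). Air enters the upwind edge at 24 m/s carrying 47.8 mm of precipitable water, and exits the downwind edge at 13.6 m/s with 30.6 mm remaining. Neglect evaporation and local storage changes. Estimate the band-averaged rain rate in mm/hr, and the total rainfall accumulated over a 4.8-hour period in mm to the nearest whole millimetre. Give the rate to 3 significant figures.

R ≈ 8.98 mm/hr; total ≈ 43 mm

Column moisture flux per unit crosswind length is F = V × PW.
Inflow: F_in = 24 × 47.8 = 1147.2 mm·m/s
Outflow: F_out = 13.6 × 30.6 = 416.16 mm·m/s
Steady-state rate R = (F_in − F_out)/L = (1147.2 − 416.16) / 293000 m = 2.495e-03 mm/s.
R = 2.495e-03 × 3600 = 8.98 mm/hr.
Over 4.8 h: total = 8.98 × 4.8 = 43.104 ≈ 43 mm.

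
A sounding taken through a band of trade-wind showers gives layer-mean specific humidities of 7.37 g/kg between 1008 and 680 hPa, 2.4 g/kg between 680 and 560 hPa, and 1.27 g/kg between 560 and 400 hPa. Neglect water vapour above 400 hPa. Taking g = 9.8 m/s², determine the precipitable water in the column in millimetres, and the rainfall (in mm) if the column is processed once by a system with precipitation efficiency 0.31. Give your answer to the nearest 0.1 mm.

PW ≈ 29.7 mm; rainfall ≈ 9.2 mm

Precipitable water is the column-integrated vapour mass per unit area: PW = (1/g) Σ q̄ Δp, with q in kg/kg and Δp in Pa (1 kg/m² of water = 1 mm).
Layer 1008–680 hPa: Δp = 328 hPa = 32800 Pa, q̄ = 0.00737 kg/kg → 0.00737 × 32800 / 9.8 = 24.67 mm
Layer 680–560 hPa: Δp = 120 hPa = 12000 Pa, q̄ = 0.0024 kg/kg → 0.0024 × 12000 / 9.8 = 2.94 mm
Layer 560–400 hPa: Δp = 160 hPa = 16000 Pa, q̄ = 0.00127 kg/kg → 0.00127 × 16000 / 9.8 = 2.07 mm
PW = 24.67 + 2.94 + 2.07 = 29.68 ≈ 29.7 mm.
Rainfall = ε × PW = 0.31 × 29.7 = 9.2 mm.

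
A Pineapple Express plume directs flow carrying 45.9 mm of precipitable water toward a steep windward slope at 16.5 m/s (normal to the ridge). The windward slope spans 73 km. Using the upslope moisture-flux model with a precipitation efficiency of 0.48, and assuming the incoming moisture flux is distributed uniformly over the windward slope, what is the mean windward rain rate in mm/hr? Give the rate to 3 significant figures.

Incoming column moisture flux per unit ridge length: F = V × PW = 16.5 × 45.9 = 757.35 mm·m/s.
Spread over the 73 km slope with efficiency ε = 0.48: R = ε·F/W = 0.48 × 757.35 / 73000 m = 4.980e-03 mm/s.
R = 4.980e-03 × 3600 = 17.9 mm/hr.

R ≈ 17.9 mm/hr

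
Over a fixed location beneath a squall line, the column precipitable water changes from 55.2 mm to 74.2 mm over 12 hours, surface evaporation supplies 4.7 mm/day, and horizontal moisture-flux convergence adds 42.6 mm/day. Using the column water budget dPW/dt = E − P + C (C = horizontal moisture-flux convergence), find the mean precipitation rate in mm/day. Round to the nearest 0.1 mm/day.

dPW/dt = (74.2 − 55.2) mm / (12/24 day) = +38.000 mm/day.
P = E + C − dPW/dt = 4.7 + (42.6) − (+38.000) = 9.3 mm/day.

P ≈ 9.3 mm/day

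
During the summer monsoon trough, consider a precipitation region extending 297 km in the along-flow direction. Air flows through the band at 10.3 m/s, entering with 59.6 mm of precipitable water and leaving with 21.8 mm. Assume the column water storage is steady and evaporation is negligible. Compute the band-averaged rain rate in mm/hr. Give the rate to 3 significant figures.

Column moisture flux per unit crosswind length is F = V × PW.
Inflow: F_in = 10.3 × 59.6 = 613.88 mm·m/s
Outflow: F_out = 10.3 × 21.8 = 224.54 mm·m/s
Steady-state rate R = (F_in − F_out)/L = (613.88 − 224.54) / 297000 m = 1.311e-03 mm/s.
R = 1.311e-03 × 3600 = 4.72 mm/hr.

R ≈ 4.72 mm/hr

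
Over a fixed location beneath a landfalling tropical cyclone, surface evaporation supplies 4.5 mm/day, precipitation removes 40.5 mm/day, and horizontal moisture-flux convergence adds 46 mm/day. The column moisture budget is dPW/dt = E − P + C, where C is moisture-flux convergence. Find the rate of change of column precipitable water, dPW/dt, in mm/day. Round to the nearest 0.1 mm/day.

dPW/dt ≈ 10.0 mm/day

dPW/dt = E − P + C = 4.5 − 40.5 + (46) = 10.0 mm/day.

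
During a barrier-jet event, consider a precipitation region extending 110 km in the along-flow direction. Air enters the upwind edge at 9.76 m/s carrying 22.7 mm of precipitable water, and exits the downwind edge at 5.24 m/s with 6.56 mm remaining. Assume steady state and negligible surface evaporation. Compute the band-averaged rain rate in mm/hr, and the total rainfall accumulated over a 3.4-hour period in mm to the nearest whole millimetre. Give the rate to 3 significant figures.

Column moisture flux per unit crosswind length is F = V × PW.
Inflow: F_in = 9.76 × 22.7 = 221.552 mm·m/s
Outflow: F_out = 5.24 × 6.56 = 34.3744 mm·m/s
Steady-state rate R = (F_in − F_out)/L = (221.552 − 34.3744) / 110000 m = 1.702e-03 mm/s.
R = 1.702e-03 × 3600 = 6.13 mm/hr.
Over 3.4 h: total = 6.13 × 3.4 = 20.842 ≈ 21 mm.

R ≈ 6.13 mm/hr; total ≈ 21 mm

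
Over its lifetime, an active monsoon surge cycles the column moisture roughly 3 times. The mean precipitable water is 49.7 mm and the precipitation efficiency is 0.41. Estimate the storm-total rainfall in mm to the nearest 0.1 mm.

rainfall ≈ 61.1 mm

Each cycle deposits ε × PW = 0.41 × 49.7 = 20.377 mm.
Over 3 cycles: 3 × 20.377 = 61.1 mm.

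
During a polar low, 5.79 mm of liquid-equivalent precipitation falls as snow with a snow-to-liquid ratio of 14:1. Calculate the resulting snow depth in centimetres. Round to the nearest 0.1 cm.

snow depth ≈ 8.1 cm

Snow depth = liquid × ratio = 5.79 mm × 14 = 81.06 mm = 8.1 cm.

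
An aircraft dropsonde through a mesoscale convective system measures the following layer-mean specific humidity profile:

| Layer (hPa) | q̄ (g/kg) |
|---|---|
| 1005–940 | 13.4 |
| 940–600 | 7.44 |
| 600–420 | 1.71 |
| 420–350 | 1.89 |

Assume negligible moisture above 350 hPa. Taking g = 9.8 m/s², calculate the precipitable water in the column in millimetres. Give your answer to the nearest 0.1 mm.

PW ≈ 39.2 mm

Precipitable water is the column-integrated vapour mass per unit area: PW = (1/g) Σ q̄ Δp, with q in kg/kg and Δp in Pa (1 kg/m² of water = 1 mm).
Layer 1005–940 hPa: Δp = 65 hPa = 6500 Pa, q̄ = 0.0134 kg/kg → 0.0134 × 6500 / 9.8 = 8.89 mm
Layer 940–600 hPa: Δp = 340 hPa = 34000 Pa, q̄ = 0.00744 kg/kg → 0.00744 × 34000 / 9.8 = 25.81 mm
Layer 600–420 hPa: Δp = 180 hPa = 18000 Pa, q̄ = 0.00171 kg/kg → 0.00171 × 18000 / 9.8 = 3.14 mm
Layer 420–350 hPa: Δp = 70 hPa = 7000 Pa, q̄ = 0.00189 kg/kg → 0.00189 × 7000 / 9.8 = 1.35 mm
PW = 8.89 + 25.81 + 3.14 + 1.35 = 39.19 ≈ 39.2 mm.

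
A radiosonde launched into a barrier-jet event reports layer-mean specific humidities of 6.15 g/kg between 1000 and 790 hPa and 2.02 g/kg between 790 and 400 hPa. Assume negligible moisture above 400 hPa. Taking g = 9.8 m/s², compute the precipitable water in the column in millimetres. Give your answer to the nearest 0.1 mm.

Precipitable water is the column-integrated vapour mass per unit area: PW = (1/g) Σ q̄ Δp, with q in kg/kg and Δp in Pa (1 kg/m² of water = 1 mm).
Layer 1000–790 hPa: Δp = 210 hPa = 21000 Pa, q̄ = 0.00615 kg/kg → 0.00615 × 21000 / 9.8 = 13.18 mm
Layer 790–400 hPa: Δp = 390 hPa = 39000 Pa, q̄ = 0.00202 kg/kg → 0.00202 × 39000 / 9.8 = 8.04 mm
PW = 13.18 + 8.04 = 21.22 ≈ 21.2 mm.

PW ≈ 21.2 mm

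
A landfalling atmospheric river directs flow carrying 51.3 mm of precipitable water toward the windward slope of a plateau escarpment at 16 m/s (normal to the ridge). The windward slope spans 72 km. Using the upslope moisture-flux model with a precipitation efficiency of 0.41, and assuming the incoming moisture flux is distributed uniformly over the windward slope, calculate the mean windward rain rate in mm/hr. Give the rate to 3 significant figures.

Incoming column moisture flux per unit ridge length: F = V × PW = 16 × 51.3 = 820.8 mm·m/s.
Spread over the 72 km slope with efficiency ε = 0.41: R = ε·F/W = 0.41 × 820.8 / 72000 m = 4.674e-03 mm/s.
R = 4.674e-03 × 3600 = 16.8 mm/hr.

R ≈ 16.8 mm/hr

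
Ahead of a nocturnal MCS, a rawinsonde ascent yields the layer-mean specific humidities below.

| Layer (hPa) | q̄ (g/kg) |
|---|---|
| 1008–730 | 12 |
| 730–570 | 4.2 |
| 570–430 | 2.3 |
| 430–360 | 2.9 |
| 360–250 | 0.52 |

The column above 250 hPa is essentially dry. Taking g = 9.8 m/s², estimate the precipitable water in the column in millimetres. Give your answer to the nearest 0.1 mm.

Precipitable water is the column-integrated vapour mass per unit area: PW = (1/g) Σ q̄ Δp, with q in kg/kg and Δp in Pa (1 kg/m² of water = 1 mm).
Layer 1008–730 hPa: Δp = 278 hPa = 27800 Pa, q̄ = 0.012 kg/kg → 0.012 × 27800 / 9.8 = 34.04 mm
Layer 730–570 hPa: Δp = 160 hPa = 16000 Pa, q̄ = 0.0042 kg/kg → 0.0042 × 16000 / 9.8 = 6.86 mm
Layer 570–430 hPa: Δp = 140 hPa = 14000 Pa, q̄ = 0.0023 kg/kg → 0.0023 × 14000 / 9.8 = 3.29 mm
Layer 430–360 hPa: Δp = 70 hPa = 7000 Pa, q̄ = 0.0029 kg/kg → 0.0029 × 7000 / 9.8 = 2.07 mm
Layer 360–250 hPa: Δp = 110 hPa = 11000 Pa, q̄ = 0.00052 kg/kg → 0.00052 × 11000 / 9.8 = 0.58 mm
PW = 34.04 + 6.86 + 3.29 + 2.07 + 0.58 = 46.84 ≈ 46.8 mm.

PW ≈ 46.8 mm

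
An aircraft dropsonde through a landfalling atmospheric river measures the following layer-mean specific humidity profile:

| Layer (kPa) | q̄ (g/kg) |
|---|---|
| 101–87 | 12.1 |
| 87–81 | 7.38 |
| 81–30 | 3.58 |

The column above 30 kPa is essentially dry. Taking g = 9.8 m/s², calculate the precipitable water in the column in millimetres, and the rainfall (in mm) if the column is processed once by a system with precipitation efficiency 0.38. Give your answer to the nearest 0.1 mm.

Precipitable water is the column-integrated vapour mass per unit area: PW = (1/g) Σ q̄ Δp, with q in kg/kg and Δp in Pa (1 kg/m² of water = 1 mm).
Layer 101–87 kPa: Δp = 140 hPa = 14000 Pa, q̄ = 0.0121 kg/kg → 0.0121 × 14000 / 9.8 = 17.29 mm
Layer 87–81 kPa: Δp = 60 hPa = 6000 Pa, q̄ = 0.00738 kg/kg → 0.00738 × 6000 / 9.8 = 4.52 mm
Layer 81–30 kPa: Δp = 510 hPa = 51000 Pa, q̄ = 0.00358 kg/kg → 0.00358 × 51000 / 9.8 = 18.63 mm
PW = 17.29 + 4.52 + 18.63 = 40.44 ≈ 40.4 mm.
Rainfall = ε × PW = 0.38 × 40.4 = 15.4 mm.

PW ≈ 40.4 mm; rainfall ≈ 15.4 mm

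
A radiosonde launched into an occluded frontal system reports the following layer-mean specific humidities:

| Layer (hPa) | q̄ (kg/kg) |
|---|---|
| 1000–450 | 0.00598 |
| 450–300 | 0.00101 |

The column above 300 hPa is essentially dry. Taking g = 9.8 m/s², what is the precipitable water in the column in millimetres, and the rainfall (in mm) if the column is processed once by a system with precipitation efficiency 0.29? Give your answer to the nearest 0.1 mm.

Precipitable water is the column-integrated vapour mass per unit area: PW = (1/g) Σ q̄ Δp, with q in kg/kg and Δp in Pa (1 kg/m² of water = 1 mm).
Layer 1000–450 hPa: Δp = 550 hPa = 55000 Pa, q̄ = 0.00598 kg/kg → 0.00598 × 55000 / 9.8 = 33.56 mm
Layer 450–300 hPa: Δp = 150 hPa = 15000 Pa, q̄ = 0.00101 kg/kg → 0.00101 × 15000 / 9.8 = 1.55 mm
PW = 33.56 + 1.55 = 35.11 ≈ 35.1 mm.
Rainfall = ε × PW = 0.29 × 35.1 = 10.2 mm.

PW ≈ 35.1 mm; rainfall ≈ 10.2 mm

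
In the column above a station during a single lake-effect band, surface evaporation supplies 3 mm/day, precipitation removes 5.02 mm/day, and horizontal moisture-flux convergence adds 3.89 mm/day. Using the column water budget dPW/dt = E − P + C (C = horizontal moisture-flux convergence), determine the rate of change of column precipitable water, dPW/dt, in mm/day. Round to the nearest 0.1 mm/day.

dPW/dt = E − P + C = 3 − 5.02 + (3.89) = 1.9 mm/day.

dPW/dt ≈ 1.9 mm/day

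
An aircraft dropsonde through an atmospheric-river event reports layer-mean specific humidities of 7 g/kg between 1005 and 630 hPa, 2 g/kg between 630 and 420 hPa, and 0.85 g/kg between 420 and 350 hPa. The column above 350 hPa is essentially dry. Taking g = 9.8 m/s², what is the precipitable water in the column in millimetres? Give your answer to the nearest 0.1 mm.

Precipitable water is the column-integrated vapour mass per unit area: PW = (1/g) Σ q̄ Δp, with q in kg/kg and Δp in Pa (1 kg/m² of water = 1 mm).
Layer 1005–630 hPa: Δp = 375 hPa = 37500 Pa, q̄ = 0.007 kg/kg → 0.007 × 37500 / 9.8 = 26.79 mm
Layer 630–420 hPa: Δp = 210 hPa = 21000 Pa, q̄ = 0.002 kg/kg → 0.002 × 21000 / 9.8 = 4.29 mm
Layer 420–350 hPa: Δp = 70 hPa = 7000 Pa, q̄ = 0.00085 kg/kg → 0.00085 × 7000 / 9.8 = 0.61 mm
PW = 26.79 + 4.29 + 0.61 = 31.69 ≈ 31.7 mm.

PW ≈ 31.7 mm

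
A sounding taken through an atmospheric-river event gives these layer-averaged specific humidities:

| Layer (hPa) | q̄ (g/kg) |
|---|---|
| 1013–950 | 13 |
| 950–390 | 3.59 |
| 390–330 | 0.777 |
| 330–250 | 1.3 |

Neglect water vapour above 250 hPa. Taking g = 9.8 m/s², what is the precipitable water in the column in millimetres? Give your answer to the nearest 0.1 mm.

Precipitable water is the column-integrated vapour mass per unit area: PW = (1/g) Σ q̄ Δp, with q in kg/kg and Δp in Pa (1 kg/m² of water = 1 mm).
Layer 1013–950 hPa: Δp = 63 hPa = 6300 Pa, q̄ = 0.013 kg/kg → 0.013 × 6300 / 9.8 = 8.36 mm
Layer 950–390 hPa: Δp = 560 hPa = 56000 Pa, q̄ = 0.00359 kg/kg → 0.00359 × 56000 / 9.8 = 20.51 mm
Layer 390–330 hPa: Δp = 60 hPa = 6000 Pa, q̄ = 0.000777 kg/kg → 0.000777 × 6000 / 9.8 = 0.48 mm
Layer 330–250 hPa: Δp = 80 hPa = 8000 Pa, q̄ = 0.0013 kg/kg → 0.0013 × 8000 / 9.8 = 1.06 mm
PW = 8.36 + 20.51 + 0.48 + 1.06 = 30.41 ≈ 30.4 mm.

PW ≈ 30.4 mm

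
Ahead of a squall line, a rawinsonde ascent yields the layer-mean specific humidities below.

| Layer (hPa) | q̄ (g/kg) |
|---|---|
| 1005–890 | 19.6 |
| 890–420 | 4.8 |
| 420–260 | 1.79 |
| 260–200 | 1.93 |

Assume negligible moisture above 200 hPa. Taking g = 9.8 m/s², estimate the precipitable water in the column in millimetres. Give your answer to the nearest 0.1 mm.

Precipitable water is the column-integrated vapour mass per unit area: PW = (1/g) Σ q̄ Δp, with q in kg/kg and Δp in Pa (1 kg/m² of water = 1 mm).
Layer 1005–890 hPa: Δp = 115 hPa = 11500 Pa, q̄ = 0.0196 kg/kg → 0.0196 × 11500 / 9.8 = 23.00 mm
Layer 890–420 hPa: Δp = 470 hPa = 47000 Pa, q̄ = 0.0048 kg/kg → 0.0048 × 47000 / 9.8 = 23.02 mm
Layer 420–260 hPa: Δp = 160 hPa = 16000 Pa, q̄ = 0.00179 kg/kg → 0.00179 × 16000 / 9.8 = 2.92 mm
Layer 260–200 hPa: Δp = 60 hPa = 6000 Pa, q̄ = 0.00193 kg/kg → 0.00193 × 6000 / 9.8 = 1.18 mm
PW = 23.00 + 23.02 + 2.92 + 1.18 = 50.12 ≈ 50.1 mm.

PW ≈ 50.1 mm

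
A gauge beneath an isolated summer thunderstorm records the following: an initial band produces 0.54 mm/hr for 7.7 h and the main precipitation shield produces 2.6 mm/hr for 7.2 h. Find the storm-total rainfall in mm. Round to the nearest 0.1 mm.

total ≈ 22.9 mm

Total = Σ Rᵢ Δtᵢ = 0.54 × 7.7 + 2.6 × 7.2
      = 4.158 + 18.72 = 22.9 mm.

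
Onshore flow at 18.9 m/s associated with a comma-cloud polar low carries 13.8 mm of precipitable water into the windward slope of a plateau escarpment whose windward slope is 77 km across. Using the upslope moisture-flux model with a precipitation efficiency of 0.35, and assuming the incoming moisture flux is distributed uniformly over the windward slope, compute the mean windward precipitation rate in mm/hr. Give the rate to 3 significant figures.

Incoming column moisture flux per unit ridge length: F = V × PW = 18.9 × 13.8 = 260.82 mm·m/s.
Spread over the 77 km slope with efficiency ε = 0.35: R = ε·F/W = 0.35 × 260.82 / 77000 m = 1.186e-03 mm/s.
R = 1.186e-03 × 3600 = 4.27 mm/hr.

R ≈ 4.27 mm/hr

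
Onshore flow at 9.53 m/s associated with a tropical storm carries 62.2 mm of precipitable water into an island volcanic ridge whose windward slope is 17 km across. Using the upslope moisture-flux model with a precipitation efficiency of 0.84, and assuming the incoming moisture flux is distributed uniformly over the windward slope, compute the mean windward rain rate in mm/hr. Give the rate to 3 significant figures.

R ≈ 105 mm/hr

Incoming column moisture flux per unit ridge length: F = V × PW = 9.53 × 62.2 = 592.766 mm·m/s.
Spread over the 17 km slope with efficiency ε = 0.84: R = ε·F/W = 0.84 × 592.766 / 17000 m = 2.929e-02 mm/s.
R = 2.929e-02 × 3600 = 105 mm/hr.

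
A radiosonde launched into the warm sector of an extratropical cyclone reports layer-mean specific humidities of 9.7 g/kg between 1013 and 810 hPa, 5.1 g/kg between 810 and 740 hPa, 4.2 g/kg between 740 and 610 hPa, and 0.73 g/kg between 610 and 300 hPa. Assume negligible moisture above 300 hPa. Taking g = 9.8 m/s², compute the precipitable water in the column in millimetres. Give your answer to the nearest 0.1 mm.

PW ≈ 31.6 mm

Precipitable water is the column-integrated vapour mass per unit area: PW = (1/g) Σ q̄ Δp, with q in kg/kg and Δp in Pa (1 kg/m² of water = 1 mm).
Layer 1013–810 hPa: Δp = 203 hPa = 20300 Pa, q̄ = 0.0097 kg/kg → 0.0097 × 20300 / 9.8 = 20.09 mm
Layer 810–740 hPa: Δp = 70 hPa = 7000 Pa, q̄ = 0.0051 kg/kg → 0.0051 × 7000 / 9.8 = 3.64 mm
Layer 740–610 hPa: Δp = 130 hPa = 13000 Pa, q̄ = 0.0042 kg/kg → 0.0042 × 13000 / 9.8 = 5.57 mm
Layer 610–300 hPa: Δp = 310 hPa = 31000 Pa, q̄ = 0.00073 kg/kg → 0.00073 × 31000 / 9.8 = 2.31 mm
PW = 20.09 + 3.64 + 5.57 + 2.31 = 31.61 ≈ 31.6 mm.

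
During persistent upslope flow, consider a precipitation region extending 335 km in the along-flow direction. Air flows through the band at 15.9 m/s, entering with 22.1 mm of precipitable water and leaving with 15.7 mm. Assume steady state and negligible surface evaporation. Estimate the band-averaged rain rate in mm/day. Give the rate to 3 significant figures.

Column moisture flux per unit crosswind length is F = V × PW.
Inflow: F_in = 15.9 × 22.1 = 351.39 mm·m/s
Outflow: F_out = 15.9 × 15.7 = 249.63 mm·m/s
Steady-state rate R = (F_in − F_out)/L = (351.39 − 249.63) / 335000 m = 3.038e-04 mm/s.
R = 3.038e-04 × 3600 × 24 = 26.2 mm/day.

R ≈ 26.2 mm/day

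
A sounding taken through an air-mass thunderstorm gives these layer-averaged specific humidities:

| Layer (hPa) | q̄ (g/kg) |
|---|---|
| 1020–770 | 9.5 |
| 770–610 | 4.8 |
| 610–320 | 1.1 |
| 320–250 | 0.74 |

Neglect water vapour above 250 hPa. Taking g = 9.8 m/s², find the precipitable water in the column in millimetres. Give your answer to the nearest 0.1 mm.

Precipitable water is the column-integrated vapour mass per unit area: PW = (1/g) Σ q̄ Δp, with q in kg/kg and Δp in Pa (1 kg/m² of water = 1 mm).
Layer 1020–770 hPa: Δp = 250 hPa = 25000 Pa, q̄ = 0.0095 kg/kg → 0.0095 × 25000 / 9.8 = 24.23 mm
Layer 770–610 hPa: Δp = 160 hPa = 16000 Pa, q̄ = 0.0048 kg/kg → 0.0048 × 16000 / 9.8 = 7.84 mm
Layer 610–320 hPa: Δp = 290 hPa = 29000 Pa, q̄ = 0.0011 kg/kg → 0.0011 × 29000 / 9.8 = 3.26 mm
Layer 320–250 hPa: Δp = 70 hPa = 7000 Pa, q̄ = 0.00074 kg/kg → 0.00074 × 7000 / 9.8 = 0.53 mm
PW = 24.23 + 7.84 + 3.26 + 0.53 = 35.86 ≈ 35.9 mm.

PW ≈ 35.9 mm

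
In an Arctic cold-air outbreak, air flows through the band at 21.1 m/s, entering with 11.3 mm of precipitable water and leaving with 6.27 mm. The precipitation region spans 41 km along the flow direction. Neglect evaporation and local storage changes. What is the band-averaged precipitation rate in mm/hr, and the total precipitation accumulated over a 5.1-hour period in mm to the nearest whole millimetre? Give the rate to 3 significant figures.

Column moisture flux per unit crosswind length is F = V × PW.
Inflow: F_in = 21.1 × 11.3 = 238.43 mm·m/s
Outflow: F_out = 21.1 × 6.27 = 132.297 mm·m/s
Steady-state rate R = (F_in − F_out)/L = (238.43 − 132.297) / 41000 m = 2.589e-03 mm/s.
R = 2.589e-03 × 3600 = 9.32 mm/hr.
Over 5.1 h: total = 9.32 × 5.1 = 47.532 ≈ 48 mm.

R ≈ 9.32 mm/hr; total ≈ 48 mm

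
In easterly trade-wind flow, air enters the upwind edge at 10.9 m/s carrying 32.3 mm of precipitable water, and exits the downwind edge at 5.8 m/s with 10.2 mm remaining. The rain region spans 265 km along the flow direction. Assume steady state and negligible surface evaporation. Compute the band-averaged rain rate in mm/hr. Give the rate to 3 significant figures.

Column moisture flux per unit crosswind length is F = V × PW.
Inflow: F_in = 10.9 × 32.3 = 352.07 mm·m/s
Outflow: F_out = 5.8 × 10.2 = 59.16 mm·m/s
Steady-state rate R = (F_in − F_out)/L = (352.07 − 59.16) / 265000 m = 1.105e-03 mm/s.
R = 1.105e-03 × 3600 = 3.98 mm/hr.

R ≈ 3.98 mm/hr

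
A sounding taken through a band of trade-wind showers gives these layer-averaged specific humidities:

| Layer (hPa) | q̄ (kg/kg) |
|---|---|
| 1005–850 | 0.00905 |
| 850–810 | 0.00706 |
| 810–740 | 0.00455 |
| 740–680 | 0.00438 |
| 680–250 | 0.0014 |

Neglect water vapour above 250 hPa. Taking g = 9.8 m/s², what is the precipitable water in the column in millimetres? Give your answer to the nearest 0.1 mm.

PW ≈ 29.3 mm

Precipitable water is the column-integrated vapour mass per unit area: PW = (1/g) Σ q̄ Δp, with q in kg/kg and Δp in Pa (1 kg/m² of water = 1 mm).
Layer 1005–850 hPa: Δp = 155 hPa = 15500 Pa, q̄ = 0.00905 kg/kg → 0.00905 × 15500 / 9.8 = 14.31 mm
Layer 850–810 hPa: Δp = 40 hPa = 4000 Pa, q̄ = 0.00706 kg/kg → 0.00706 × 4000 / 9.8 = 2.88 mm
Layer 810–740 hPa: Δp = 70 hPa = 7000 Pa, q̄ = 0.00455 kg/kg → 0.00455 × 7000 / 9.8 = 3.25 mm
Layer 740–680 hPa: Δp = 60 hPa = 6000 Pa, q̄ = 0.00438 kg/kg → 0.00438 × 6000 / 9.8 = 2.68 mm
Layer 680–250 hPa: Δp = 430 hPa = 43000 Pa, q̄ = 0.0014 kg/kg → 0.0014 × 43000 / 9.8 = 6.14 mm
PW = 14.31 + 2.88 + 3.25 + 2.68 + 6.14 = 29.26 ≈ 29.3 mm.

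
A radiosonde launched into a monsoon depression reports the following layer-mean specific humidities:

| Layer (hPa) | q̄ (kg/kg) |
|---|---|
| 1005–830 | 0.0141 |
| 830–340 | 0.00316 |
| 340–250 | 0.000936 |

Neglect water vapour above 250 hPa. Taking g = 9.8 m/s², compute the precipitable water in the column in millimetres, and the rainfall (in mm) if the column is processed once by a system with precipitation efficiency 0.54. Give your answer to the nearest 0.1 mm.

Precipitable water is the column-integrated vapour mass per unit area: PW = (1/g) Σ q̄ Δp, with q in kg/kg and Δp in Pa (1 kg/m² of water = 1 mm).
Layer 1005–830 hPa: Δp = 175 hPa = 17500 Pa, q̄ = 0.0141 kg/kg → 0.0141 × 17500 / 9.8 = 25.18 mm
Layer 830–340 hPa: Δp = 490 hPa = 49000 Pa, q̄ = 0.00316 kg/kg → 0.00316 × 49000 / 9.8 = 15.80 mm
Layer 340–250 hPa: Δp = 90 hPa = 9000 Pa, q̄ = 0.000936 kg/kg → 0.000936 × 9000 / 9.8 = 0.86 mm
PW = 25.18 + 15.80 + 0.86 = 41.84 ≈ 41.8 mm.
Rainfall = ε × PW = 0.54 × 41.8 = 22.6 mm.

PW ≈ 41.8 mm; rainfall ≈ 22.6 mm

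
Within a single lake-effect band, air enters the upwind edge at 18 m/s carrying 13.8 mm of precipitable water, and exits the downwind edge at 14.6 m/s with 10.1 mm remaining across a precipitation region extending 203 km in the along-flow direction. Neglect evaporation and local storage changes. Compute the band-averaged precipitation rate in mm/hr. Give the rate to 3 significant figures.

Column moisture flux per unit crosswind length is F = V × PW.
Inflow: F_in = 18 × 13.8 = 248.4 mm·m/s
Outflow: F_out = 14.6 × 10.1 = 147.46 mm·m/s
Steady-state rate R = (F_in − F_out)/L = (248.4 − 147.46) / 203000 m = 4.972e-04 mm/s.
R = 4.972e-04 × 3600 = 1.79 mm/hr.

R ≈ 1.79 mm/hr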